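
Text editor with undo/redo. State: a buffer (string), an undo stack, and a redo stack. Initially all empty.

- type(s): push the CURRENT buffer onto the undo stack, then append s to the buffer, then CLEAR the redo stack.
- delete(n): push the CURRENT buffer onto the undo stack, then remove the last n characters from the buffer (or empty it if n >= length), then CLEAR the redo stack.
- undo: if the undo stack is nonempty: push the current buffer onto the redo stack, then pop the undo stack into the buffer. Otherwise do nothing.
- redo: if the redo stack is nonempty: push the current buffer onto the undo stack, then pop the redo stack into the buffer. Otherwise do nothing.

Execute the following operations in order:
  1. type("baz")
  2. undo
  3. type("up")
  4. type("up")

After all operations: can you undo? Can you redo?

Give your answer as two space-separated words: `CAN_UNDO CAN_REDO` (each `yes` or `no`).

Answer: yes no

Derivation:
After op 1 (type): buf='baz' undo_depth=1 redo_depth=0
After op 2 (undo): buf='(empty)' undo_depth=0 redo_depth=1
After op 3 (type): buf='up' undo_depth=1 redo_depth=0
After op 4 (type): buf='upup' undo_depth=2 redo_depth=0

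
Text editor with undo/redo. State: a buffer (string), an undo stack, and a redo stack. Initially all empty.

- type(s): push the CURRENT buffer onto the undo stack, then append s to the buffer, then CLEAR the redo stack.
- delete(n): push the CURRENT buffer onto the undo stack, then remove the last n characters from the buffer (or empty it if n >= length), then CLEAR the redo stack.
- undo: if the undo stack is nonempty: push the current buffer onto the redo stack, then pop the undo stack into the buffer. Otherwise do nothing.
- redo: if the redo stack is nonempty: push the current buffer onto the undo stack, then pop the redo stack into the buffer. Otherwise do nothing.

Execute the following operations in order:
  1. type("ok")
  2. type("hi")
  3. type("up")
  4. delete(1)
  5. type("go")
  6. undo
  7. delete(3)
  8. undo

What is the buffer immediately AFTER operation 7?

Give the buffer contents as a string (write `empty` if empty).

After op 1 (type): buf='ok' undo_depth=1 redo_depth=0
After op 2 (type): buf='okhi' undo_depth=2 redo_depth=0
After op 3 (type): buf='okhiup' undo_depth=3 redo_depth=0
After op 4 (delete): buf='okhiu' undo_depth=4 redo_depth=0
After op 5 (type): buf='okhiugo' undo_depth=5 redo_depth=0
After op 6 (undo): buf='okhiu' undo_depth=4 redo_depth=1
After op 7 (delete): buf='ok' undo_depth=5 redo_depth=0

Answer: ok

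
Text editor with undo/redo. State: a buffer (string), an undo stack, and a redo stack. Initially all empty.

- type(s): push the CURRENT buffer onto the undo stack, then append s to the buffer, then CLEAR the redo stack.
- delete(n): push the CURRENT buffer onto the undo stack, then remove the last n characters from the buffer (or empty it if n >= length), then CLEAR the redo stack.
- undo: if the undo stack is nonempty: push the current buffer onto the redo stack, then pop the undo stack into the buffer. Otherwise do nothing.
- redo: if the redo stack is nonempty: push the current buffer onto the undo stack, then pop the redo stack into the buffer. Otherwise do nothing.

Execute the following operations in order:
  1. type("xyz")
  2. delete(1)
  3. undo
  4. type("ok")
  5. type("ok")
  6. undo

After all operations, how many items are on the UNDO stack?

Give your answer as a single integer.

After op 1 (type): buf='xyz' undo_depth=1 redo_depth=0
After op 2 (delete): buf='xy' undo_depth=2 redo_depth=0
After op 3 (undo): buf='xyz' undo_depth=1 redo_depth=1
After op 4 (type): buf='xyzok' undo_depth=2 redo_depth=0
After op 5 (type): buf='xyzokok' undo_depth=3 redo_depth=0
After op 6 (undo): buf='xyzok' undo_depth=2 redo_depth=1

Answer: 2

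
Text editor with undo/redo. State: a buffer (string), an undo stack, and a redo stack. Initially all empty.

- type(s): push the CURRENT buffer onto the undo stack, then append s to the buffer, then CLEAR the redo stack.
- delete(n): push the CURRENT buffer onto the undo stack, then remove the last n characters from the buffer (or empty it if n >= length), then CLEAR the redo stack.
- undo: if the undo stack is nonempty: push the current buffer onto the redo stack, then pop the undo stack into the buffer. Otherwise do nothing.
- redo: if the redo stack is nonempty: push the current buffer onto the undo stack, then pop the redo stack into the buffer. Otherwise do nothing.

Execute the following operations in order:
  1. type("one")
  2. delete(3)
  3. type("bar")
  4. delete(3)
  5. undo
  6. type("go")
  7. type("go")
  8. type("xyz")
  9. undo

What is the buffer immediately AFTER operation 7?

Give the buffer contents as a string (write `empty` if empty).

Answer: bargogo

Derivation:
After op 1 (type): buf='one' undo_depth=1 redo_depth=0
After op 2 (delete): buf='(empty)' undo_depth=2 redo_depth=0
After op 3 (type): buf='bar' undo_depth=3 redo_depth=0
After op 4 (delete): buf='(empty)' undo_depth=4 redo_depth=0
After op 5 (undo): buf='bar' undo_depth=3 redo_depth=1
After op 6 (type): buf='bargo' undo_depth=4 redo_depth=0
After op 7 (type): buf='bargogo' undo_depth=5 redo_depth=0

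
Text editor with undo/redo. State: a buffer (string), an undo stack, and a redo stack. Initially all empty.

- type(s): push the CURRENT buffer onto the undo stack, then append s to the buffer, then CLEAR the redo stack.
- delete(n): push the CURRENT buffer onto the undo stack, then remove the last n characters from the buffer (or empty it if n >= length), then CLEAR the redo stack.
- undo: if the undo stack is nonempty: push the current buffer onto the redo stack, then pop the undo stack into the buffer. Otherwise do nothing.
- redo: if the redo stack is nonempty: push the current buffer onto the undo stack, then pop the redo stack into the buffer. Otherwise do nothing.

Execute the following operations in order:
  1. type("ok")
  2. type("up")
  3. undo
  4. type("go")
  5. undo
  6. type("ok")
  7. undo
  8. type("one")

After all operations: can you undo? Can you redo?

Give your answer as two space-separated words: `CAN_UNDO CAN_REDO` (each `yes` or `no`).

Answer: yes no

Derivation:
After op 1 (type): buf='ok' undo_depth=1 redo_depth=0
After op 2 (type): buf='okup' undo_depth=2 redo_depth=0
After op 3 (undo): buf='ok' undo_depth=1 redo_depth=1
After op 4 (type): buf='okgo' undo_depth=2 redo_depth=0
After op 5 (undo): buf='ok' undo_depth=1 redo_depth=1
After op 6 (type): buf='okok' undo_depth=2 redo_depth=0
After op 7 (undo): buf='ok' undo_depth=1 redo_depth=1
After op 8 (type): buf='okone' undo_depth=2 redo_depth=0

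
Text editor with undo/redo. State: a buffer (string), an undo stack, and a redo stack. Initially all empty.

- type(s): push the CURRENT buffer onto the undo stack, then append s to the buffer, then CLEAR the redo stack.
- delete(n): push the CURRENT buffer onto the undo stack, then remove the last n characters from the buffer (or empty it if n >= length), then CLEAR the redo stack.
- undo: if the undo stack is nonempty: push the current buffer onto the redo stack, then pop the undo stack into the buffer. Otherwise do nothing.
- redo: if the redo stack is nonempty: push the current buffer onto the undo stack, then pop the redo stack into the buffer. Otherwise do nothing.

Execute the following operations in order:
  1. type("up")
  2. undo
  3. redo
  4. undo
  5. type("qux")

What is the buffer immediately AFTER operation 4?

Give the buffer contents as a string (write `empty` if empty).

Answer: empty

Derivation:
After op 1 (type): buf='up' undo_depth=1 redo_depth=0
After op 2 (undo): buf='(empty)' undo_depth=0 redo_depth=1
After op 3 (redo): buf='up' undo_depth=1 redo_depth=0
After op 4 (undo): buf='(empty)' undo_depth=0 redo_depth=1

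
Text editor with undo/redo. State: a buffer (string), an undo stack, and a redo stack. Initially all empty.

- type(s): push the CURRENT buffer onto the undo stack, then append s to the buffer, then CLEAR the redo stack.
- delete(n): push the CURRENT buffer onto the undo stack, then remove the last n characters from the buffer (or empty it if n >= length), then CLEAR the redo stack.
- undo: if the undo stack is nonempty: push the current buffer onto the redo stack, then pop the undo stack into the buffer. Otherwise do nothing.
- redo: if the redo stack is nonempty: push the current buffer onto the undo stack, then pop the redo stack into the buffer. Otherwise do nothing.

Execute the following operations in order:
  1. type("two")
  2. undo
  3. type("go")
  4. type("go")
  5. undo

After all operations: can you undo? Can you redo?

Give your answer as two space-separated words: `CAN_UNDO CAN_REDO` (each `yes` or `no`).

After op 1 (type): buf='two' undo_depth=1 redo_depth=0
After op 2 (undo): buf='(empty)' undo_depth=0 redo_depth=1
After op 3 (type): buf='go' undo_depth=1 redo_depth=0
After op 4 (type): buf='gogo' undo_depth=2 redo_depth=0
After op 5 (undo): buf='go' undo_depth=1 redo_depth=1

Answer: yes yes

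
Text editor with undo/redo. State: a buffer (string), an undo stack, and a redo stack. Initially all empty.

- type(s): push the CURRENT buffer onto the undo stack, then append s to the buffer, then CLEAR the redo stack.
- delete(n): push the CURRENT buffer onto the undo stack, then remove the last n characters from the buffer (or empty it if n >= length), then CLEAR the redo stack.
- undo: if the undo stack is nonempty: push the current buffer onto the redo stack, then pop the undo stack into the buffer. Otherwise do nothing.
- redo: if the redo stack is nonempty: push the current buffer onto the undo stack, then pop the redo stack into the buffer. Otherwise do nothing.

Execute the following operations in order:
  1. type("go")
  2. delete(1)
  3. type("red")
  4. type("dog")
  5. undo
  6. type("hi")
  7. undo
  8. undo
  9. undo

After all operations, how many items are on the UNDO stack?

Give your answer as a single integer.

Answer: 1

Derivation:
After op 1 (type): buf='go' undo_depth=1 redo_depth=0
After op 2 (delete): buf='g' undo_depth=2 redo_depth=0
After op 3 (type): buf='gred' undo_depth=3 redo_depth=0
After op 4 (type): buf='greddog' undo_depth=4 redo_depth=0
After op 5 (undo): buf='gred' undo_depth=3 redo_depth=1
After op 6 (type): buf='gredhi' undo_depth=4 redo_depth=0
After op 7 (undo): buf='gred' undo_depth=3 redo_depth=1
After op 8 (undo): buf='g' undo_depth=2 redo_depth=2
After op 9 (undo): buf='go' undo_depth=1 redo_depth=3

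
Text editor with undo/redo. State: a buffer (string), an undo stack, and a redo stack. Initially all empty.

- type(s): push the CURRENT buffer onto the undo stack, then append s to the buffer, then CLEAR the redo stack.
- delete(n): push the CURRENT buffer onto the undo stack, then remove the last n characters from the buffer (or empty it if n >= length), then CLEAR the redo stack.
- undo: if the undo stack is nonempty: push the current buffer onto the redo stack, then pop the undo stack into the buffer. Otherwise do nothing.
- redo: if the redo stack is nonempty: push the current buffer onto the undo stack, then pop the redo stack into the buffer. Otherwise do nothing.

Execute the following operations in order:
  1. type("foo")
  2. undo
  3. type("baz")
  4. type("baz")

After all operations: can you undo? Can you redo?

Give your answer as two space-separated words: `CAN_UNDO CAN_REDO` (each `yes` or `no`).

Answer: yes no

Derivation:
After op 1 (type): buf='foo' undo_depth=1 redo_depth=0
After op 2 (undo): buf='(empty)' undo_depth=0 redo_depth=1
After op 3 (type): buf='baz' undo_depth=1 redo_depth=0
After op 4 (type): buf='bazbaz' undo_depth=2 redo_depth=0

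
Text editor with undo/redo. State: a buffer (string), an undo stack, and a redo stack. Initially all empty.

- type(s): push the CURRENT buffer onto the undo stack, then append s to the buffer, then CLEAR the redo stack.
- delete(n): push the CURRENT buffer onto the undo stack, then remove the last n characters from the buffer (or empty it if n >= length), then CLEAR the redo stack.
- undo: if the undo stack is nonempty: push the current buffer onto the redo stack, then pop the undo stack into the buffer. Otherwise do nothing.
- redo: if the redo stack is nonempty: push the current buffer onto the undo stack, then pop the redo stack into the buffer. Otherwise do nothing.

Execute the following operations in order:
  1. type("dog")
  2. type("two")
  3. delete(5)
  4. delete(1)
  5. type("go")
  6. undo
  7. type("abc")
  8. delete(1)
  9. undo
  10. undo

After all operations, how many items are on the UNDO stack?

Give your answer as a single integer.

After op 1 (type): buf='dog' undo_depth=1 redo_depth=0
After op 2 (type): buf='dogtwo' undo_depth=2 redo_depth=0
After op 3 (delete): buf='d' undo_depth=3 redo_depth=0
After op 4 (delete): buf='(empty)' undo_depth=4 redo_depth=0
After op 5 (type): buf='go' undo_depth=5 redo_depth=0
After op 6 (undo): buf='(empty)' undo_depth=4 redo_depth=1
After op 7 (type): buf='abc' undo_depth=5 redo_depth=0
After op 8 (delete): buf='ab' undo_depth=6 redo_depth=0
After op 9 (undo): buf='abc' undo_depth=5 redo_depth=1
After op 10 (undo): buf='(empty)' undo_depth=4 redo_depth=2

Answer: 4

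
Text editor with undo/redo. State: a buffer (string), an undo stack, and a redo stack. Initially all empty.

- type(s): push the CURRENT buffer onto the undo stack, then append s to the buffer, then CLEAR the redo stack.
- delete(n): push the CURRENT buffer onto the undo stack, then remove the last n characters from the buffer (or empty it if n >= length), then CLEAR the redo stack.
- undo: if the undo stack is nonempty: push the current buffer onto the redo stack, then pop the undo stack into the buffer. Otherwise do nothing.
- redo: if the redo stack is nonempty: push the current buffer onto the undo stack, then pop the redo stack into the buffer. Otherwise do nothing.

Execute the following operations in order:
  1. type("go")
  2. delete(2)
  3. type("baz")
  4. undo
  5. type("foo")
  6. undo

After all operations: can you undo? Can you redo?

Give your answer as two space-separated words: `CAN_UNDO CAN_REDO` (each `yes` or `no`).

After op 1 (type): buf='go' undo_depth=1 redo_depth=0
After op 2 (delete): buf='(empty)' undo_depth=2 redo_depth=0
After op 3 (type): buf='baz' undo_depth=3 redo_depth=0
After op 4 (undo): buf='(empty)' undo_depth=2 redo_depth=1
After op 5 (type): buf='foo' undo_depth=3 redo_depth=0
After op 6 (undo): buf='(empty)' undo_depth=2 redo_depth=1

Answer: yes yes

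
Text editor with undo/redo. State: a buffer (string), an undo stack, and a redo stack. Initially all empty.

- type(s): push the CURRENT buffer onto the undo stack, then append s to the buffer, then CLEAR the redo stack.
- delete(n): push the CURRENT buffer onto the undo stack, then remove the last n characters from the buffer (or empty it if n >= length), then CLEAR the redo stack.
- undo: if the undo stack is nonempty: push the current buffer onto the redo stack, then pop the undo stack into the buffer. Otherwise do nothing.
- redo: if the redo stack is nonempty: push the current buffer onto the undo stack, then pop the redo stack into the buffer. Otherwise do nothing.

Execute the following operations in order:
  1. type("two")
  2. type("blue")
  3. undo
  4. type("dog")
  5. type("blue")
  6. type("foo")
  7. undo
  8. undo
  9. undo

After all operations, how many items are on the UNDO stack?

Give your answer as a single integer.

Answer: 1

Derivation:
After op 1 (type): buf='two' undo_depth=1 redo_depth=0
After op 2 (type): buf='twoblue' undo_depth=2 redo_depth=0
After op 3 (undo): buf='two' undo_depth=1 redo_depth=1
After op 4 (type): buf='twodog' undo_depth=2 redo_depth=0
After op 5 (type): buf='twodogblue' undo_depth=3 redo_depth=0
After op 6 (type): buf='twodogbluefoo' undo_depth=4 redo_depth=0
After op 7 (undo): buf='twodogblue' undo_depth=3 redo_depth=1
After op 8 (undo): buf='twodog' undo_depth=2 redo_depth=2
After op 9 (undo): buf='two' undo_depth=1 redo_depth=3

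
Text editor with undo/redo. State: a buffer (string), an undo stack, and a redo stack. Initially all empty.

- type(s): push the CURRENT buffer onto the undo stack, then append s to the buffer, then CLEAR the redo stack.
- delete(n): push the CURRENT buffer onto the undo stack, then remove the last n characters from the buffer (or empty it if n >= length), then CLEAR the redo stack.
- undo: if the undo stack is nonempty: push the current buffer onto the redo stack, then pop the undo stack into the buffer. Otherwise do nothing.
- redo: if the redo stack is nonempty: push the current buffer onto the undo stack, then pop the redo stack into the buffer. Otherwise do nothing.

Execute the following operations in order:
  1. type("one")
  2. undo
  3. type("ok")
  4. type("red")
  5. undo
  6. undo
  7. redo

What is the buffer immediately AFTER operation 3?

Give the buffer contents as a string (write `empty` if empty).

Answer: ok

Derivation:
After op 1 (type): buf='one' undo_depth=1 redo_depth=0
After op 2 (undo): buf='(empty)' undo_depth=0 redo_depth=1
After op 3 (type): buf='ok' undo_depth=1 redo_depth=0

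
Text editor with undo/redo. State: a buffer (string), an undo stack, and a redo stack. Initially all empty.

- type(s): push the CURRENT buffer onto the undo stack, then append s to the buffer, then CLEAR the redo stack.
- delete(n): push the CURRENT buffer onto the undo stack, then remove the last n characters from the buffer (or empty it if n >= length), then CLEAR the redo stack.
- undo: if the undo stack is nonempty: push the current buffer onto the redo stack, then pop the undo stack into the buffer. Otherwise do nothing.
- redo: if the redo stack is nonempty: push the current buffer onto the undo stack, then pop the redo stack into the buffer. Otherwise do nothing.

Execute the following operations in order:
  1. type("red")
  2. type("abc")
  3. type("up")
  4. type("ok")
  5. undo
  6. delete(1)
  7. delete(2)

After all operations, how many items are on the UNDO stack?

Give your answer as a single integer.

Answer: 5

Derivation:
After op 1 (type): buf='red' undo_depth=1 redo_depth=0
After op 2 (type): buf='redabc' undo_depth=2 redo_depth=0
After op 3 (type): buf='redabcup' undo_depth=3 redo_depth=0
After op 4 (type): buf='redabcupok' undo_depth=4 redo_depth=0
After op 5 (undo): buf='redabcup' undo_depth=3 redo_depth=1
After op 6 (delete): buf='redabcu' undo_depth=4 redo_depth=0
After op 7 (delete): buf='redab' undo_depth=5 redo_depth=0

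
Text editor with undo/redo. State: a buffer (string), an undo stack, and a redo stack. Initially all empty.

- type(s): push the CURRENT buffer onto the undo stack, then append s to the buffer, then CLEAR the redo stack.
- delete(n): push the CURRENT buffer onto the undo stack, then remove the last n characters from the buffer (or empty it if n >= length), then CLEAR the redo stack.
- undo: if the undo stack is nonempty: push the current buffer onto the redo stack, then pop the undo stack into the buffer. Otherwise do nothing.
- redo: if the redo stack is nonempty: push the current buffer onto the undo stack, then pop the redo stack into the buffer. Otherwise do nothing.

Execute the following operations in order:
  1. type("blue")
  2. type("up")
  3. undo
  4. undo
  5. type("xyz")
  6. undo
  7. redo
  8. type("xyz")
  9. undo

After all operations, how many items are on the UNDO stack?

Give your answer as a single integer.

Answer: 1

Derivation:
After op 1 (type): buf='blue' undo_depth=1 redo_depth=0
After op 2 (type): buf='blueup' undo_depth=2 redo_depth=0
After op 3 (undo): buf='blue' undo_depth=1 redo_depth=1
After op 4 (undo): buf='(empty)' undo_depth=0 redo_depth=2
After op 5 (type): buf='xyz' undo_depth=1 redo_depth=0
After op 6 (undo): buf='(empty)' undo_depth=0 redo_depth=1
After op 7 (redo): buf='xyz' undo_depth=1 redo_depth=0
After op 8 (type): buf='xyzxyz' undo_depth=2 redo_depth=0
After op 9 (undo): buf='xyz' undo_depth=1 redo_depth=1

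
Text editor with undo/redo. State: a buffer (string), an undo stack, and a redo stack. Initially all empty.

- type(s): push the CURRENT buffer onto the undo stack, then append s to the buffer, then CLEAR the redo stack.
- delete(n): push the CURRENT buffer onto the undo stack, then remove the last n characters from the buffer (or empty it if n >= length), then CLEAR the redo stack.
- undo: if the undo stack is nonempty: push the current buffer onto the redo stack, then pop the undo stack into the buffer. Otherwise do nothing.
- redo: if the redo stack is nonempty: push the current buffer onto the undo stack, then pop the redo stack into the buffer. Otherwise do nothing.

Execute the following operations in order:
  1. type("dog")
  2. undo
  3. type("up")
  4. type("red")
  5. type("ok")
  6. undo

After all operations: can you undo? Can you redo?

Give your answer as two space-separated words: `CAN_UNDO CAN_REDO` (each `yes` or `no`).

After op 1 (type): buf='dog' undo_depth=1 redo_depth=0
After op 2 (undo): buf='(empty)' undo_depth=0 redo_depth=1
After op 3 (type): buf='up' undo_depth=1 redo_depth=0
After op 4 (type): buf='upred' undo_depth=2 redo_depth=0
After op 5 (type): buf='upredok' undo_depth=3 redo_depth=0
After op 6 (undo): buf='upred' undo_depth=2 redo_depth=1

Answer: yes yes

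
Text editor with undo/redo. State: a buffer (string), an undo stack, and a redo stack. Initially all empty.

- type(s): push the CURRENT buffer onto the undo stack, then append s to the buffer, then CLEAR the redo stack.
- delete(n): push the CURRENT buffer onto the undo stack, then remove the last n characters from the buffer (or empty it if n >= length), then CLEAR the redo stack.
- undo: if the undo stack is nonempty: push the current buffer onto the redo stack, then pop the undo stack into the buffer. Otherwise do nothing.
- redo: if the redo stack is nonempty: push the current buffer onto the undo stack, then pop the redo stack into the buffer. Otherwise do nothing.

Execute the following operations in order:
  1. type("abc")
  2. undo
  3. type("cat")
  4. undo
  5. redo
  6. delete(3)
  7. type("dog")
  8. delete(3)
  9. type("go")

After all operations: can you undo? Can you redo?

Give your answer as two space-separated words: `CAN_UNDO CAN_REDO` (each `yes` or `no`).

After op 1 (type): buf='abc' undo_depth=1 redo_depth=0
After op 2 (undo): buf='(empty)' undo_depth=0 redo_depth=1
After op 3 (type): buf='cat' undo_depth=1 redo_depth=0
After op 4 (undo): buf='(empty)' undo_depth=0 redo_depth=1
After op 5 (redo): buf='cat' undo_depth=1 redo_depth=0
After op 6 (delete): buf='(empty)' undo_depth=2 redo_depth=0
After op 7 (type): buf='dog' undo_depth=3 redo_depth=0
After op 8 (delete): buf='(empty)' undo_depth=4 redo_depth=0
After op 9 (type): buf='go' undo_depth=5 redo_depth=0

Answer: yes no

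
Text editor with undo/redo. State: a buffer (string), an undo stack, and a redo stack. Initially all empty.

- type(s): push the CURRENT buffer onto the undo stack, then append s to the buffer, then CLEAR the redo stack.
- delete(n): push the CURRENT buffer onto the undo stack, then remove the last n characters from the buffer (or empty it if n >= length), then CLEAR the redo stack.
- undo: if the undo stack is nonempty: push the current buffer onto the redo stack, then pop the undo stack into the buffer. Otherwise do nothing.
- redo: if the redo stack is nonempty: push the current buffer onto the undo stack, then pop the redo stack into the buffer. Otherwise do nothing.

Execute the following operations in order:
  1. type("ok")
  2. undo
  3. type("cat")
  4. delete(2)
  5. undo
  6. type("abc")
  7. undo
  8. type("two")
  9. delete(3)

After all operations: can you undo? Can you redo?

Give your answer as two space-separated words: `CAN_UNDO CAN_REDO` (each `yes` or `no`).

Answer: yes no

Derivation:
After op 1 (type): buf='ok' undo_depth=1 redo_depth=0
After op 2 (undo): buf='(empty)' undo_depth=0 redo_depth=1
After op 3 (type): buf='cat' undo_depth=1 redo_depth=0
After op 4 (delete): buf='c' undo_depth=2 redo_depth=0
After op 5 (undo): buf='cat' undo_depth=1 redo_depth=1
After op 6 (type): buf='catabc' undo_depth=2 redo_depth=0
After op 7 (undo): buf='cat' undo_depth=1 redo_depth=1
After op 8 (type): buf='cattwo' undo_depth=2 redo_depth=0
After op 9 (delete): buf='cat' undo_depth=3 redo_depth=0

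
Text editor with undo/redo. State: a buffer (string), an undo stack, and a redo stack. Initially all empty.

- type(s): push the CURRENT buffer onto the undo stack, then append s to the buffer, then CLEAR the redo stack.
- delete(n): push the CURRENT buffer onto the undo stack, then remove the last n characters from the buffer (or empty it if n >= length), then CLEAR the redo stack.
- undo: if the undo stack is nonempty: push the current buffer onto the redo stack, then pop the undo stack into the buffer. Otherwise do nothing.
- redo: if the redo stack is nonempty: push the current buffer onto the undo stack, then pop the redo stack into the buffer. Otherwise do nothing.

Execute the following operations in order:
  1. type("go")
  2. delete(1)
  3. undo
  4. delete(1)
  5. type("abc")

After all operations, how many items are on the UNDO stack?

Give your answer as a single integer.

After op 1 (type): buf='go' undo_depth=1 redo_depth=0
After op 2 (delete): buf='g' undo_depth=2 redo_depth=0
After op 3 (undo): buf='go' undo_depth=1 redo_depth=1
After op 4 (delete): buf='g' undo_depth=2 redo_depth=0
After op 5 (type): buf='gabc' undo_depth=3 redo_depth=0

Answer: 3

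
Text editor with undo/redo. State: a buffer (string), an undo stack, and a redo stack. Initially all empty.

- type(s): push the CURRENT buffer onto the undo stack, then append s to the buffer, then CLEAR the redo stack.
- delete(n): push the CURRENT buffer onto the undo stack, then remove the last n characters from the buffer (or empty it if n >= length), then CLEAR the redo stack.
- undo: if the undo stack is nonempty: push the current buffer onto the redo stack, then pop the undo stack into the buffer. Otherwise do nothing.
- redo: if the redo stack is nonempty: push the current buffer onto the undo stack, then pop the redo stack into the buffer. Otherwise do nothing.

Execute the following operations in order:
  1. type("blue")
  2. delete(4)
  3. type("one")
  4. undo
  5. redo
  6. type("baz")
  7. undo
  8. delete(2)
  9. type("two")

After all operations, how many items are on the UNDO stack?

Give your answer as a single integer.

After op 1 (type): buf='blue' undo_depth=1 redo_depth=0
After op 2 (delete): buf='(empty)' undo_depth=2 redo_depth=0
After op 3 (type): buf='one' undo_depth=3 redo_depth=0
After op 4 (undo): buf='(empty)' undo_depth=2 redo_depth=1
After op 5 (redo): buf='one' undo_depth=3 redo_depth=0
After op 6 (type): buf='onebaz' undo_depth=4 redo_depth=0
After op 7 (undo): buf='one' undo_depth=3 redo_depth=1
After op 8 (delete): buf='o' undo_depth=4 redo_depth=0
After op 9 (type): buf='otwo' undo_depth=5 redo_depth=0

Answer: 5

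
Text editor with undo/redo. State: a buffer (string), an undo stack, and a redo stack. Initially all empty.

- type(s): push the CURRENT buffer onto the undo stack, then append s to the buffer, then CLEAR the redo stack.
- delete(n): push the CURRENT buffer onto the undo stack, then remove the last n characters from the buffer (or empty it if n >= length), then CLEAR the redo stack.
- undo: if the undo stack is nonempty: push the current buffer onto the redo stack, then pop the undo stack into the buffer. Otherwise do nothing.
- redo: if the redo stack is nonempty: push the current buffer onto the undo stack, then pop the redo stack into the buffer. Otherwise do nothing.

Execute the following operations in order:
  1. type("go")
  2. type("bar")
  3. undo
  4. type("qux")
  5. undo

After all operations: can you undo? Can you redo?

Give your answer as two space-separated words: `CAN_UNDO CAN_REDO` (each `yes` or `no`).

After op 1 (type): buf='go' undo_depth=1 redo_depth=0
After op 2 (type): buf='gobar' undo_depth=2 redo_depth=0
After op 3 (undo): buf='go' undo_depth=1 redo_depth=1
After op 4 (type): buf='goqux' undo_depth=2 redo_depth=0
After op 5 (undo): buf='go' undo_depth=1 redo_depth=1

Answer: yes yes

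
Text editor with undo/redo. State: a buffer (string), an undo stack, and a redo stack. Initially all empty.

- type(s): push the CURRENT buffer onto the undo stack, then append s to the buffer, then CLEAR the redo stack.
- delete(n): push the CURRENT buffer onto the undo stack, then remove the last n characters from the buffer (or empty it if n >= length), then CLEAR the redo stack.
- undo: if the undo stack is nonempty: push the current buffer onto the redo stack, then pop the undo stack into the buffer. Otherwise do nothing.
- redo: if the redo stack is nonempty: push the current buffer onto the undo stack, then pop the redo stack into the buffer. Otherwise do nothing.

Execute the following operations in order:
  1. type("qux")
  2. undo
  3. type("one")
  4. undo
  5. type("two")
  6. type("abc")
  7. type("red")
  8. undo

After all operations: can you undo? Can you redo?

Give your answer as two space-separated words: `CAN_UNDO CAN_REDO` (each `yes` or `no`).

After op 1 (type): buf='qux' undo_depth=1 redo_depth=0
After op 2 (undo): buf='(empty)' undo_depth=0 redo_depth=1
After op 3 (type): buf='one' undo_depth=1 redo_depth=0
After op 4 (undo): buf='(empty)' undo_depth=0 redo_depth=1
After op 5 (type): buf='two' undo_depth=1 redo_depth=0
After op 6 (type): buf='twoabc' undo_depth=2 redo_depth=0
After op 7 (type): buf='twoabcred' undo_depth=3 redo_depth=0
After op 8 (undo): buf='twoabc' undo_depth=2 redo_depth=1

Answer: yes yes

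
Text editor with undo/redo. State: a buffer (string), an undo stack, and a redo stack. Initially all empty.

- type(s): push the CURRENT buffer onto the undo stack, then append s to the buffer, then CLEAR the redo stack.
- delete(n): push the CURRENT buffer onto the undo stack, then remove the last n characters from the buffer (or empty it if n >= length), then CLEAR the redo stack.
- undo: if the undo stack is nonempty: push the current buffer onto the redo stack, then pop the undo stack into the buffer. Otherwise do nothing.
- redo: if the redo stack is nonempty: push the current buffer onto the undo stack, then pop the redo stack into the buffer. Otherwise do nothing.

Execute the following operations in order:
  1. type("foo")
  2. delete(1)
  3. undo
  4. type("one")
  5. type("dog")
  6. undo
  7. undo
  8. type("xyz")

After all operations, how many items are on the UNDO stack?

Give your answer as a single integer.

After op 1 (type): buf='foo' undo_depth=1 redo_depth=0
After op 2 (delete): buf='fo' undo_depth=2 redo_depth=0
After op 3 (undo): buf='foo' undo_depth=1 redo_depth=1
After op 4 (type): buf='fooone' undo_depth=2 redo_depth=0
After op 5 (type): buf='fooonedog' undo_depth=3 redo_depth=0
After op 6 (undo): buf='fooone' undo_depth=2 redo_depth=1
After op 7 (undo): buf='foo' undo_depth=1 redo_depth=2
After op 8 (type): buf='fooxyz' undo_depth=2 redo_depth=0

Answer: 2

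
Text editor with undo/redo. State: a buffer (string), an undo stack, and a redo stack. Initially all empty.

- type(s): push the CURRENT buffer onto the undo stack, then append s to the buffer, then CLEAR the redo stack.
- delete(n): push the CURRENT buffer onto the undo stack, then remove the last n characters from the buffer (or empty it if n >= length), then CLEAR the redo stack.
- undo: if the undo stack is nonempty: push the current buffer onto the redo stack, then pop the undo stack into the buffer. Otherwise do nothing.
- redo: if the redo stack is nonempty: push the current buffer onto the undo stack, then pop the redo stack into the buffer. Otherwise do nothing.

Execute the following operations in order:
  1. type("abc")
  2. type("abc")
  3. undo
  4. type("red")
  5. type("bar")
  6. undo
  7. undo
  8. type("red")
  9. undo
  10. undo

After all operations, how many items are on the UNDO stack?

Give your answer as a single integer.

Answer: 0

Derivation:
After op 1 (type): buf='abc' undo_depth=1 redo_depth=0
After op 2 (type): buf='abcabc' undo_depth=2 redo_depth=0
After op 3 (undo): buf='abc' undo_depth=1 redo_depth=1
After op 4 (type): buf='abcred' undo_depth=2 redo_depth=0
After op 5 (type): buf='abcredbar' undo_depth=3 redo_depth=0
After op 6 (undo): buf='abcred' undo_depth=2 redo_depth=1
After op 7 (undo): buf='abc' undo_depth=1 redo_depth=2
After op 8 (type): buf='abcred' undo_depth=2 redo_depth=0
After op 9 (undo): buf='abc' undo_depth=1 redo_depth=1
After op 10 (undo): buf='(empty)' undo_depth=0 redo_depth=2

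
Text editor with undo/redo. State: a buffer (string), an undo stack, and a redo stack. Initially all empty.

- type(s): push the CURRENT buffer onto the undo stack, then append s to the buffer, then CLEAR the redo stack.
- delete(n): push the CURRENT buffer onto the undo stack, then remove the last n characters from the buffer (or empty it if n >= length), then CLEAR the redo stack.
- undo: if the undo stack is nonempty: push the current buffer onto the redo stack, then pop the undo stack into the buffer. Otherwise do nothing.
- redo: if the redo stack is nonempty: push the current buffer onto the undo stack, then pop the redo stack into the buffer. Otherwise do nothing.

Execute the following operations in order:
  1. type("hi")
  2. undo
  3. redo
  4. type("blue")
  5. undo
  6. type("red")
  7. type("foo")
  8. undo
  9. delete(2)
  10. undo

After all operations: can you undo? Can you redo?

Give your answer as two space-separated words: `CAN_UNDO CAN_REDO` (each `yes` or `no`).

After op 1 (type): buf='hi' undo_depth=1 redo_depth=0
After op 2 (undo): buf='(empty)' undo_depth=0 redo_depth=1
After op 3 (redo): buf='hi' undo_depth=1 redo_depth=0
After op 4 (type): buf='hiblue' undo_depth=2 redo_depth=0
After op 5 (undo): buf='hi' undo_depth=1 redo_depth=1
After op 6 (type): buf='hired' undo_depth=2 redo_depth=0
After op 7 (type): buf='hiredfoo' undo_depth=3 redo_depth=0
After op 8 (undo): buf='hired' undo_depth=2 redo_depth=1
After op 9 (delete): buf='hir' undo_depth=3 redo_depth=0
After op 10 (undo): buf='hired' undo_depth=2 redo_depth=1

Answer: yes yes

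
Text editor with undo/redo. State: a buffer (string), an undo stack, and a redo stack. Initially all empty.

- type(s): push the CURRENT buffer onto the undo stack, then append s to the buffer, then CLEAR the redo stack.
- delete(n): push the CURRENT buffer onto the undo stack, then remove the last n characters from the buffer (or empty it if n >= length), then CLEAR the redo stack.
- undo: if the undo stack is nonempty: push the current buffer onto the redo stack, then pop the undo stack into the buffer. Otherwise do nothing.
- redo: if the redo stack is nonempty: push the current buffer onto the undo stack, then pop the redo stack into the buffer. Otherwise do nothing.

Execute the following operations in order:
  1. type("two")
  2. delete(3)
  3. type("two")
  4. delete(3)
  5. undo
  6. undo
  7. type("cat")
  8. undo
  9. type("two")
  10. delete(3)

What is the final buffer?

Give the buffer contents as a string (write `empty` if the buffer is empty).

After op 1 (type): buf='two' undo_depth=1 redo_depth=0
After op 2 (delete): buf='(empty)' undo_depth=2 redo_depth=0
After op 3 (type): buf='two' undo_depth=3 redo_depth=0
After op 4 (delete): buf='(empty)' undo_depth=4 redo_depth=0
After op 5 (undo): buf='two' undo_depth=3 redo_depth=1
After op 6 (undo): buf='(empty)' undo_depth=2 redo_depth=2
After op 7 (type): buf='cat' undo_depth=3 redo_depth=0
After op 8 (undo): buf='(empty)' undo_depth=2 redo_depth=1
After op 9 (type): buf='two' undo_depth=3 redo_depth=0
After op 10 (delete): buf='(empty)' undo_depth=4 redo_depth=0

Answer: empty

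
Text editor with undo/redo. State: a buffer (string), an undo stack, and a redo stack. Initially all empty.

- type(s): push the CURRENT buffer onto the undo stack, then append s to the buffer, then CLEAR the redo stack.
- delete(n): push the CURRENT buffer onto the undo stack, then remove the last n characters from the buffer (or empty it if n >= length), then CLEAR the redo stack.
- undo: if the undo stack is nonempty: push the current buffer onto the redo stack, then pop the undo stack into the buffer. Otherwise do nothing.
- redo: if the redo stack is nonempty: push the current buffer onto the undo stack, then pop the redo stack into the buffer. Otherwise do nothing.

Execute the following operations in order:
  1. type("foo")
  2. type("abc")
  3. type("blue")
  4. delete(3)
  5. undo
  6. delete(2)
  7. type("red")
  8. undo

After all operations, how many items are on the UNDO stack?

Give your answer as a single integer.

Answer: 4

Derivation:
After op 1 (type): buf='foo' undo_depth=1 redo_depth=0
After op 2 (type): buf='fooabc' undo_depth=2 redo_depth=0
After op 3 (type): buf='fooabcblue' undo_depth=3 redo_depth=0
After op 4 (delete): buf='fooabcb' undo_depth=4 redo_depth=0
After op 5 (undo): buf='fooabcblue' undo_depth=3 redo_depth=1
After op 6 (delete): buf='fooabcbl' undo_depth=4 redo_depth=0
After op 7 (type): buf='fooabcblred' undo_depth=5 redo_depth=0
After op 8 (undo): buf='fooabcbl' undo_depth=4 redo_depth=1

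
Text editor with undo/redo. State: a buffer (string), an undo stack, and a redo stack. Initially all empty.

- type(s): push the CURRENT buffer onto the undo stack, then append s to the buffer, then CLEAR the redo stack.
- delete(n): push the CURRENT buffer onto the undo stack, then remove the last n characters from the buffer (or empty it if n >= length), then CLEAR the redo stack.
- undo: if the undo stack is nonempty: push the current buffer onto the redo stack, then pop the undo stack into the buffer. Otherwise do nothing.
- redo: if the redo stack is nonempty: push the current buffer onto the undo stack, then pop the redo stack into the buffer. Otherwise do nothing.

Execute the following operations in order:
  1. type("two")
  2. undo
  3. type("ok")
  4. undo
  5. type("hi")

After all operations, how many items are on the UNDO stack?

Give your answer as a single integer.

Answer: 1

Derivation:
After op 1 (type): buf='two' undo_depth=1 redo_depth=0
After op 2 (undo): buf='(empty)' undo_depth=0 redo_depth=1
After op 3 (type): buf='ok' undo_depth=1 redo_depth=0
After op 4 (undo): buf='(empty)' undo_depth=0 redo_depth=1
After op 5 (type): buf='hi' undo_depth=1 redo_depth=0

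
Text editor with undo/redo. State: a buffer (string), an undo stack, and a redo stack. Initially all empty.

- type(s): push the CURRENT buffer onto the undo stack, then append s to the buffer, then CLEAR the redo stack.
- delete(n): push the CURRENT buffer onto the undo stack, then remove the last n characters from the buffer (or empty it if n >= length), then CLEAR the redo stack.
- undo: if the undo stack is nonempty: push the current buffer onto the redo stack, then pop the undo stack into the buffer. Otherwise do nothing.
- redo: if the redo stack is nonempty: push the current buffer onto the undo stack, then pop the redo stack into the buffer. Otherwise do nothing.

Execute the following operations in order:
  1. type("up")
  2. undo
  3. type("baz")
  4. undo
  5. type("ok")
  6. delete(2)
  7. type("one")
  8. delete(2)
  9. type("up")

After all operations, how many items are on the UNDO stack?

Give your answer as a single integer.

Answer: 5

Derivation:
After op 1 (type): buf='up' undo_depth=1 redo_depth=0
After op 2 (undo): buf='(empty)' undo_depth=0 redo_depth=1
After op 3 (type): buf='baz' undo_depth=1 redo_depth=0
After op 4 (undo): buf='(empty)' undo_depth=0 redo_depth=1
After op 5 (type): buf='ok' undo_depth=1 redo_depth=0
After op 6 (delete): buf='(empty)' undo_depth=2 redo_depth=0
After op 7 (type): buf='one' undo_depth=3 redo_depth=0
After op 8 (delete): buf='o' undo_depth=4 redo_depth=0
After op 9 (type): buf='oup' undo_depth=5 redo_depth=0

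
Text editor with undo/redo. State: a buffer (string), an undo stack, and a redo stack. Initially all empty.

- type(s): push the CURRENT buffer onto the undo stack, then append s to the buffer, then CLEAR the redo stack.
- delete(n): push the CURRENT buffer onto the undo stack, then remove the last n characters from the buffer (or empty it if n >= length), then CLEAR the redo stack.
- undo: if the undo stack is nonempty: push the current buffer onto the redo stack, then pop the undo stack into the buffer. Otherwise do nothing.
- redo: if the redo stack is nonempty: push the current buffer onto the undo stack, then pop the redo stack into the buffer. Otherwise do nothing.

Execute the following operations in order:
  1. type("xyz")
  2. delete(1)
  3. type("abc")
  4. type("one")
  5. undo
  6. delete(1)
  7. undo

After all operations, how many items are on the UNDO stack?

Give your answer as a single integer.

Answer: 3

Derivation:
After op 1 (type): buf='xyz' undo_depth=1 redo_depth=0
After op 2 (delete): buf='xy' undo_depth=2 redo_depth=0
After op 3 (type): buf='xyabc' undo_depth=3 redo_depth=0
After op 4 (type): buf='xyabcone' undo_depth=4 redo_depth=0
After op 5 (undo): buf='xyabc' undo_depth=3 redo_depth=1
After op 6 (delete): buf='xyab' undo_depth=4 redo_depth=0
After op 7 (undo): buf='xyabc' undo_depth=3 redo_depth=1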